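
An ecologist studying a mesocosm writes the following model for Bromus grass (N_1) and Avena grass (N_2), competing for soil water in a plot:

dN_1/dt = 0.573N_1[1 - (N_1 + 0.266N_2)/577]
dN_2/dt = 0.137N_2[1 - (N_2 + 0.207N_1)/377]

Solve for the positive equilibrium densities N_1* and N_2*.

N_1* ≈ 504, N_2* ≈ 273

Setting both brackets to zero gives the nullclines N_1 + 0.266N_2 = 577 and 0.207N_1 + N_2 = 377.
Substituting N_2 = 377 - 0.207N_1 into the first: N_1(1 - 0.266·0.207) = 577 - 0.266·377.
So N_1* = 477/0.945 = 504, and then N_2* = 377 - 0.207·504 = 273.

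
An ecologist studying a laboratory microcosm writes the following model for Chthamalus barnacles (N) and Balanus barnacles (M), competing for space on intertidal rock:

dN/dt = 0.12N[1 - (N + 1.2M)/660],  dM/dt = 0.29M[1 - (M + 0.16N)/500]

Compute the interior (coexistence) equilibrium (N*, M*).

Setting both brackets to zero gives the nullclines N + 1.2M = 660 and 0.16N + M = 500.
Substituting M = 500 - 0.16N into the first: N(1 - 1.2·0.16) = 660 - 1.2·500.
So N* = 60/0.808 = 74.3, and then M* = 500 - 0.16·74.3 = 488.

N* ≈ 74.3, M* ≈ 488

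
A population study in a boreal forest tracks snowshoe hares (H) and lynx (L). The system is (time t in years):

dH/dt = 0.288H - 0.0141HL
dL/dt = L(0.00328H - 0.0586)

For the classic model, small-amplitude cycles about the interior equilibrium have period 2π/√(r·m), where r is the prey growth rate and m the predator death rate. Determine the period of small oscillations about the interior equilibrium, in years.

T ≈ 48.4 years

Here r = 0.288 and m = 0.0586, so r·m = 0.0169.
ω = √0.0169 = 0.13 per year, hence T = 2π/ω ≈ 48.4 years.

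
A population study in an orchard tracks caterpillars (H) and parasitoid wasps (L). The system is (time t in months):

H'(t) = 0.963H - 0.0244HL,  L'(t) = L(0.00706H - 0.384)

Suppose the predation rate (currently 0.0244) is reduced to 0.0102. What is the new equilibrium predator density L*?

At the interior fixed point, setting dH/dt = 0 with H > 0 fixes L* = (prey growth rate)/(HL coefficient) — independent of the other coefficients.
With the change, L* = 0.963/0.0102 = 94.4; it rises from 39.5.

L* ≈ 94.4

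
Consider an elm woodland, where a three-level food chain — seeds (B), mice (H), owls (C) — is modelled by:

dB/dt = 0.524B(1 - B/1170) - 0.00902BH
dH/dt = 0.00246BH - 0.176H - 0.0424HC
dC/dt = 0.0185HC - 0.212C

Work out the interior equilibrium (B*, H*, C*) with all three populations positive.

B* ≈ 939, H* ≈ 11.5, C* ≈ 50.3

From dC/dt = 0: 0.0185H* = 0.212, so H* = 11.5.
From dB/dt = 0: 0.524(1 - B*/1170) = 0.00902·11.5, giving B* = 1170·(1 - 0.197) = 939.
From dH/dt = 0: 0.00246·939 - 0.176 = 0.0424C*, so C* = 2.13/0.0424 = 50.3.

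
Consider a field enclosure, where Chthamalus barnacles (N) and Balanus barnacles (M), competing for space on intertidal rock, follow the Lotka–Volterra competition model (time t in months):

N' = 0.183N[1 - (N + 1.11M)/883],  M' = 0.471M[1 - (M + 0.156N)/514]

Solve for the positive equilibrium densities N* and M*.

Setting both brackets to zero gives the nullclines N + 1.11M = 883 and 0.156N + M = 514.
Substituting M = 514 - 0.156N into the first: N(1 - 1.11·0.156) = 883 - 1.11·514.
So N* = 312/0.827 = 378, and then M* = 514 - 0.156·378 = 455.

N* ≈ 378, M* ≈ 455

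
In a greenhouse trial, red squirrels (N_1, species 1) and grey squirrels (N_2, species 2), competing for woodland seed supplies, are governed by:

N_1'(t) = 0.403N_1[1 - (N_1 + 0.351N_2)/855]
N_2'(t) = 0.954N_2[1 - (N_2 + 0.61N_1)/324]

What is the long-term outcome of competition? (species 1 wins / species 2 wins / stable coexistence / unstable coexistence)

species 1 excludes species 2

Compare the nullcline intercepts: K1/α12 = 855/0.351 = 2440 > K2 = 324; K2/α21 = 324/0.61 = 531 < K1 = 855.
Since the inequalities point opposite ways, species 1 can invade but species 2 cannot.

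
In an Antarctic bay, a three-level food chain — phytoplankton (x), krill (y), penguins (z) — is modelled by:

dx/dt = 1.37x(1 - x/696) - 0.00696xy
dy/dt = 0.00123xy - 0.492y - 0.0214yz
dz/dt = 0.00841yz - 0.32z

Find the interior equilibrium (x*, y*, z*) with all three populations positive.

From dz/dt = 0: 0.00841y* = 0.32, so y* = 38.
From dx/dt = 0: 1.37(1 - x*/696) = 0.00696·38, giving x* = 696·(1 - 0.193) = 561.
From dy/dt = 0: 0.00123·561 - 0.492 = 0.0214z*, so z* = 0.199/0.0214 = 9.28.

x* ≈ 561, y* ≈ 38, z* ≈ 9.28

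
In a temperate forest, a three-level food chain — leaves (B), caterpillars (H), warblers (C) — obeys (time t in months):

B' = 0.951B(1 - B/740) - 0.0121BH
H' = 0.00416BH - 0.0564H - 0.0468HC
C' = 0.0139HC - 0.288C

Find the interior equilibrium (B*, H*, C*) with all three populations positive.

From dC/dt = 0: 0.0139H* = 0.288, so H* = 20.7.
From dB/dt = 0: 0.951(1 - B*/740) = 0.0121·20.7, giving B* = 740·(1 - 0.264) = 545.
From dH/dt = 0: 0.00416·545 - 0.0564 = 0.0468C*, so C* = 2.21/0.0468 = 47.2.

B* ≈ 545, H* ≈ 20.7, C* ≈ 47.2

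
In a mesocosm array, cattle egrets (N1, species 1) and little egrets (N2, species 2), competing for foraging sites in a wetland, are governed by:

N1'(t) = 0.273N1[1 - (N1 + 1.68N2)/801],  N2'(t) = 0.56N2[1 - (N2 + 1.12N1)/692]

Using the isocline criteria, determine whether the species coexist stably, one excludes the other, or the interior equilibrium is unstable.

Compare the nullcline intercepts: K1/α12 = 801/1.68 = 477 < K2 = 692; K2/α21 = 692/1.12 = 618 < K1 = 801.
Since both are reversed, neither can invade when rare; the interior point is a saddle.

unstable coexistence (outcome depends on initial conditions)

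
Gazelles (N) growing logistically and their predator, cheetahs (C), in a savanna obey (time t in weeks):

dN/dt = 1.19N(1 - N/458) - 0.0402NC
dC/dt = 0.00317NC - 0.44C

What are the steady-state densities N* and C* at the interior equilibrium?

N* ≈ 139, C* ≈ 20.6

From dC/dt = 0 with C > 0: 0.00317N* = 0.44, so N* = 139.
Substitute into dN/dt = 0: 1.19(1 - 139/458) = 0.0402C*.
The bracket is 0.697, giving C* = 0.829/0.0402 = 20.6.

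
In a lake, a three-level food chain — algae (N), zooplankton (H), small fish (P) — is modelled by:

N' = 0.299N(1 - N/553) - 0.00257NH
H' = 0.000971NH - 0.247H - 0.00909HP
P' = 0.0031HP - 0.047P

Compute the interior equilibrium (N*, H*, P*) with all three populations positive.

From dP/dt = 0: 0.0031H* = 0.047, so H* = 15.2.
From dN/dt = 0: 0.299(1 - N*/553) = 0.00257·15.2, giving N* = 553·(1 - 0.13) = 481.
From dH/dt = 0: 0.000971·481 - 0.247 = 0.00909P*, so P* = 0.22/0.00909 = 24.2.

N* ≈ 481, H* ≈ 15.2, P* ≈ 24.2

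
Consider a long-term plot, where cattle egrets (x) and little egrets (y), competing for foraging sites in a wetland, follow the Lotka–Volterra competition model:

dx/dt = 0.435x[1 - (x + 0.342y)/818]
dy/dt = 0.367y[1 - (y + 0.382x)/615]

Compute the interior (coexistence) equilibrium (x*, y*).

Setting both brackets to zero gives the nullclines x + 0.342y = 818 and 0.382x + y = 615.
Substituting y = 615 - 0.382x into the first: x(1 - 0.342·0.382) = 818 - 0.342·615.
So x* = 608/0.869 = 699, and then y* = 615 - 0.382·699 = 348.

x* ≈ 699, y* ≈ 348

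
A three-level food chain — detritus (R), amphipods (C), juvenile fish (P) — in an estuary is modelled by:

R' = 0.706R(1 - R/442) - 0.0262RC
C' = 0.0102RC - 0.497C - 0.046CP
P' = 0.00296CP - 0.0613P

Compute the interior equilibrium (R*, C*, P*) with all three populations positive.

From dP/dt = 0: 0.00296C* = 0.0613, so C* = 20.7.
From dR/dt = 0: 0.706(1 - R*/442) = 0.0262·20.7, giving R* = 442·(1 - 0.769) = 102.
From dC/dt = 0: 0.0102·102 - 0.497 = 0.046P*, so P* = 0.547/0.046 = 11.9.

R* ≈ 102, C* ≈ 20.7, P* ≈ 11.9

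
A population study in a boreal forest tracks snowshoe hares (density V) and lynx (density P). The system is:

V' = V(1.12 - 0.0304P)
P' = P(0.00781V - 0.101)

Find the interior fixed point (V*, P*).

Set dP/dt = 0 with P > 0: 0.00781V - 0.101 = 0, so V* = 0.101/0.00781 = 12.9.
Set dV/dt = 0 with V > 0: 1.12 - 0.0304P = 0, so P* = 1.12/0.0304 = 36.8.

V* ≈ 12.9, P* ≈ 36.8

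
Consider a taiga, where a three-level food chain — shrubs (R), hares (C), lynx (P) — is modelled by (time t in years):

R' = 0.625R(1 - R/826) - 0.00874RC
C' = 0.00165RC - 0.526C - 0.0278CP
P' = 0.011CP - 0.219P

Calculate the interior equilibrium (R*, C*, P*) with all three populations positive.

R* ≈ 596, C* ≈ 19.9, P* ≈ 16.5

From dP/dt = 0: 0.011C* = 0.219, so C* = 19.9.
From dR/dt = 0: 0.625(1 - R*/826) = 0.00874·19.9, giving R* = 826·(1 - 0.278) = 596.
From dC/dt = 0: 0.00165·596 - 0.526 = 0.0278P*, so P* = 0.457/0.0278 = 16.5.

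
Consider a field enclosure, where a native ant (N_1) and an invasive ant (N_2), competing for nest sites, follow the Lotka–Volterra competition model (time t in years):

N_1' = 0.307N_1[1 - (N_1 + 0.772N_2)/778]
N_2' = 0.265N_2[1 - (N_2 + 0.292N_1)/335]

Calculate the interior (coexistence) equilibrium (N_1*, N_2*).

Setting both brackets to zero gives the nullclines N_1 + 0.772N_2 = 778 and 0.292N_1 + N_2 = 335.
Substituting N_2 = 335 - 0.292N_1 into the first: N_1(1 - 0.772·0.292) = 778 - 0.772·335.
So N_1* = 519/0.775 = 671, and then N_2* = 335 - 0.292·671 = 139.

N_1* ≈ 671, N_2* ≈ 139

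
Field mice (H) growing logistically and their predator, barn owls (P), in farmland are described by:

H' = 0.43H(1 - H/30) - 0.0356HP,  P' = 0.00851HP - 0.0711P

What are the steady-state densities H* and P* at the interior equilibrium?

H* ≈ 8.35, P* ≈ 8.71

From dP/dt = 0 with P > 0: 0.00851H* = 0.0711, so H* = 8.35.
Substitute into dH/dt = 0: 0.43(1 - 8.35/30) = 0.0356P*.
The bracket is 0.722, giving P* = 0.31/0.0356 = 8.71.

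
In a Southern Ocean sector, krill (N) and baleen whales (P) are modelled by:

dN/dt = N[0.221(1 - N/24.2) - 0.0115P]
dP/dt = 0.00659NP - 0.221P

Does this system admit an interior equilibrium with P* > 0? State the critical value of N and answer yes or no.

The predator equation gives dP/dt > 0 only when N > 0.221/0.00659 = 33.5.
Without the predator, N → K = 24.2. Since 24.2 < 33.5, the predator cannot invade.

Threshold N = 33.5; K < 33.5, so no, the predator goes extinct.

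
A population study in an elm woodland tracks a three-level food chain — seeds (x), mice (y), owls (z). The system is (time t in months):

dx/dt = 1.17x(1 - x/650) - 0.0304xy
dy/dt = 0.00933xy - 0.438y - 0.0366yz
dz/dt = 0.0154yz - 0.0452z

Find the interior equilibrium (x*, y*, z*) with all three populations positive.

From dz/dt = 0: 0.0154y* = 0.0452, so y* = 2.94.
From dx/dt = 0: 1.17(1 - x*/650) = 0.0304·2.94, giving x* = 650·(1 - 0.0763) = 600.
From dy/dt = 0: 0.00933·600 - 0.438 = 0.0366z*, so z* = 5.16/0.0366 = 141.

x* ≈ 600, y* ≈ 2.94, z* ≈ 141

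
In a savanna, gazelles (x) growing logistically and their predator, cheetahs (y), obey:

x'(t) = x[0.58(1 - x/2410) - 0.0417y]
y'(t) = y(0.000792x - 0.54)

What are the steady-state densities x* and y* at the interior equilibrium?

From dy/dt = 0 with y > 0: 0.000792x* = 0.54, so x* = 682.
Substitute into dx/dt = 0: 0.58(1 - 682/2410) = 0.0417y*.
The bracket is 0.717, giving y* = 0.416/0.0417 = 9.97.

x* ≈ 682, y* ≈ 9.97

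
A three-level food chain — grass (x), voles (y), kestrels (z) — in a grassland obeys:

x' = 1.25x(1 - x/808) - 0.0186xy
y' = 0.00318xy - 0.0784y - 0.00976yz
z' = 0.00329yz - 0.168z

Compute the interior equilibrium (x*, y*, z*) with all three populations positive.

From dz/dt = 0: 0.00329y* = 0.168, so y* = 51.1.
From dx/dt = 0: 1.25(1 - x*/808) = 0.0186·51.1, giving x* = 808·(1 - 0.76) = 194.
From dy/dt = 0: 0.00318·194 - 0.0784 = 0.00976z*, so z* = 0.539/0.00976 = 55.2.

x* ≈ 194, y* ≈ 51.1, z* ≈ 55.2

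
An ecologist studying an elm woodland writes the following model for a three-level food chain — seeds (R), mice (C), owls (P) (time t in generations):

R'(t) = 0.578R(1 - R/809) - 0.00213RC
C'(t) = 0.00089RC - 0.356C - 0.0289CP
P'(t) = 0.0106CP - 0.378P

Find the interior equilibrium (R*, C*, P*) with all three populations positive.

From dP/dt = 0: 0.0106C* = 0.378, so C* = 35.7.
From dR/dt = 0: 0.578(1 - R*/809) = 0.00213·35.7, giving R* = 809·(1 - 0.131) = 703.
From dC/dt = 0: 0.00089·703 - 0.356 = 0.0289P*, so P* = 0.269/0.0289 = 9.32.

R* ≈ 703, C* ≈ 35.7, P* ≈ 9.32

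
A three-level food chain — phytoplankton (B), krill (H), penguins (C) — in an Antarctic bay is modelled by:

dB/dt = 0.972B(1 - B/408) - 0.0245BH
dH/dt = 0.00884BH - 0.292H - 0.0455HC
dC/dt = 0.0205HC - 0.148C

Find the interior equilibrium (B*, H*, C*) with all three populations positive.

From dC/dt = 0: 0.0205H* = 0.148, so H* = 7.22.
From dB/dt = 0: 0.972(1 - B*/408) = 0.0245·7.22, giving B* = 408·(1 - 0.182) = 334.
From dH/dt = 0: 0.00884·334 - 0.292 = 0.0455C*, so C* = 2.66/0.0455 = 58.4.

B* ≈ 334, H* ≈ 7.22, C* ≈ 58.4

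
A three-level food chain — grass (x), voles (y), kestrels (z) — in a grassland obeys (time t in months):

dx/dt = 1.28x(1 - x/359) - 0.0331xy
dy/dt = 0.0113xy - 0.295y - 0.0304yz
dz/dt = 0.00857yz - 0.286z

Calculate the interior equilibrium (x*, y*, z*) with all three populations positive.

x* ≈ 49.2, y* ≈ 33.4, z* ≈ 8.58

From dz/dt = 0: 0.00857y* = 0.286, so y* = 33.4.
From dx/dt = 0: 1.28(1 - x*/359) = 0.0331·33.4, giving x* = 359·(1 - 0.863) = 49.2.
From dy/dt = 0: 0.0113·49.2 - 0.295 = 0.0304z*, so z* = 0.261/0.0304 = 8.58.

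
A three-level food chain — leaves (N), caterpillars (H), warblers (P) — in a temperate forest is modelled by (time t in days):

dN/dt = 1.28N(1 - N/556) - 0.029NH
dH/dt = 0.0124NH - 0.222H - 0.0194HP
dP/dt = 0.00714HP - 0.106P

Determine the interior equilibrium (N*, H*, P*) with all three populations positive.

N* ≈ 369, H* ≈ 14.8, P* ≈ 224

From dP/dt = 0: 0.00714H* = 0.106, so H* = 14.8.
From dN/dt = 0: 1.28(1 - N*/556) = 0.029·14.8, giving N* = 556·(1 - 0.336) = 369.
From dH/dt = 0: 0.0124·369 - 0.222 = 0.0194P*, so P* = 4.35/0.0194 = 224.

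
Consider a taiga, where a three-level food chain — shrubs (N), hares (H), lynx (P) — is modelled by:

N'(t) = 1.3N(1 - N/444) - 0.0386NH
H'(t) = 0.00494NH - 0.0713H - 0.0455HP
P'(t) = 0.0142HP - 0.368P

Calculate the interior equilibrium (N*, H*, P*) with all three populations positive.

N* ≈ 102, H* ≈ 25.9, P* ≈ 9.54

From dP/dt = 0: 0.0142H* = 0.368, so H* = 25.9.
From dN/dt = 0: 1.3(1 - N*/444) = 0.0386·25.9, giving N* = 444·(1 - 0.769) = 102.
From dH/dt = 0: 0.00494·102 - 0.0713 = 0.0455P*, so P* = 0.434/0.0455 = 9.54.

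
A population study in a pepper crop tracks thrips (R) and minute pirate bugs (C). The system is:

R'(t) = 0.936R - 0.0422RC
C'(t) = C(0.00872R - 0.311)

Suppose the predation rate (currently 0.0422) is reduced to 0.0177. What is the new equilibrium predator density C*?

At the interior fixed point, setting dR/dt = 0 with R > 0 fixes C* = (prey growth rate)/(RC coefficient) — independent of the other coefficients.
With the change, C* = 0.936/0.0177 = 52.9; it rises from 22.2.

C* ≈ 52.9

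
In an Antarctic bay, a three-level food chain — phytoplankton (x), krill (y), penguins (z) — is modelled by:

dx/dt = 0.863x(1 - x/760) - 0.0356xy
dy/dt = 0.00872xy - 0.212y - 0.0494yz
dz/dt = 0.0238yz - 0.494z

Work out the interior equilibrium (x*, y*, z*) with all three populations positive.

From dz/dt = 0: 0.0238y* = 0.494, so y* = 20.8.
From dx/dt = 0: 0.863(1 - x*/760) = 0.0356·20.8, giving x* = 760·(1 - 0.856) = 109.
From dy/dt = 0: 0.00872·109 - 0.212 = 0.0494z*, so z* = 0.741/0.0494 = 15.

x* ≈ 109, y* ≈ 20.8, z* ≈ 15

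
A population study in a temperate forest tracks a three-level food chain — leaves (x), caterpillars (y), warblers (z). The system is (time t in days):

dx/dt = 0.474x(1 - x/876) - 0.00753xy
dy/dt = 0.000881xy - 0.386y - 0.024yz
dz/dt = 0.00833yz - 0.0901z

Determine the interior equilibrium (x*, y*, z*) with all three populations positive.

x* ≈ 725, y* ≈ 10.8, z* ≈ 10.5

From dz/dt = 0: 0.00833y* = 0.0901, so y* = 10.8.
From dx/dt = 0: 0.474(1 - x*/876) = 0.00753·10.8, giving x* = 876·(1 - 0.172) = 725.
From dy/dt = 0: 0.000881·725 - 0.386 = 0.024z*, so z* = 0.253/0.024 = 10.5.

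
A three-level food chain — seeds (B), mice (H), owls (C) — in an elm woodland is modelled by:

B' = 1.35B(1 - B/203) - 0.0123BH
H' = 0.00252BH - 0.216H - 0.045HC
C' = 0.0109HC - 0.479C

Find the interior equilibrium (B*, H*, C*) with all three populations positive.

B* ≈ 122, H* ≈ 43.9, C* ≈ 2.02

From dC/dt = 0: 0.0109H* = 0.479, so H* = 43.9.
From dB/dt = 0: 1.35(1 - B*/203) = 0.0123·43.9, giving B* = 203·(1 - 0.4) = 122.
From dH/dt = 0: 0.00252·122 - 0.216 = 0.045C*, so C* = 0.0907/0.045 = 2.02.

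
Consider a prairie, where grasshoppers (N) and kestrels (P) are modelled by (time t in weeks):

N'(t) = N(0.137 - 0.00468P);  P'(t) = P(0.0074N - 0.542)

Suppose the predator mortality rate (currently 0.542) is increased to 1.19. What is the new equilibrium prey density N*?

N* ≈ 161

At the interior fixed point, setting dP/dt = 0 with P > 0 fixes N* = (predator death rate)/(NP coefficient) — independent of the other coefficients.
With the change, N* = 1.19/0.0074 = 161; it rises from 73.2.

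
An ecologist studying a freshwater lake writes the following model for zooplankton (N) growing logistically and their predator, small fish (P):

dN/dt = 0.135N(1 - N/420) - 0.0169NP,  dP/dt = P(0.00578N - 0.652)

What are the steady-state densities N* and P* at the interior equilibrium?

From dP/dt = 0 with P > 0: 0.00578N* = 0.652, so N* = 113.
Substitute into dN/dt = 0: 0.135(1 - 113/420) = 0.0169P*.
The bracket is 0.731, giving P* = 0.0987/0.0169 = 5.84.

N* ≈ 113, P* ≈ 5.84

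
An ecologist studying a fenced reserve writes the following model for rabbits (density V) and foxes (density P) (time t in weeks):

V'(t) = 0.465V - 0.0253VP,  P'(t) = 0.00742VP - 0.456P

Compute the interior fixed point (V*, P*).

V* ≈ 61.5, P* ≈ 18.4

Set dP/dt = 0 with P > 0: 0.00742V - 0.456 = 0, so V* = 0.456/0.00742 = 61.5.
Set dV/dt = 0 with V > 0: 0.465 - 0.0253P = 0, so P* = 0.465/0.0253 = 18.4.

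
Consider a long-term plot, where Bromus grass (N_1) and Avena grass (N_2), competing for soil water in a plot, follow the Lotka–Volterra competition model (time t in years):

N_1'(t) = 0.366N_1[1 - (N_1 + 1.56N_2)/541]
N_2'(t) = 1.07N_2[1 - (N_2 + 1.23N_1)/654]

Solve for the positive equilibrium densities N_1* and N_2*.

Setting both brackets to zero gives the nullclines N_1 + 1.56N_2 = 541 and 1.23N_1 + N_2 = 654.
Substituting N_2 = 654 - 1.23N_1 into the first: N_1(1 - 1.56·1.23) = 541 - 1.56·654.
So N_1* = -479/-0.919 = 522, and then N_2* = 654 - 1.23·522 = 12.4.

N_1* ≈ 522, N_2* ≈ 12.4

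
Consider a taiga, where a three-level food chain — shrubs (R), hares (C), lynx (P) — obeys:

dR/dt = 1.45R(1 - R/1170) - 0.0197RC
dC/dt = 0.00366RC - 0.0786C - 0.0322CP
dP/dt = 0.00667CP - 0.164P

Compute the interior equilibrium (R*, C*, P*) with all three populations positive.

R* ≈ 779, C* ≈ 24.6, P* ≈ 86.1

From dP/dt = 0: 0.00667C* = 0.164, so C* = 24.6.
From dR/dt = 0: 1.45(1 - R*/1170) = 0.0197·24.6, giving R* = 1170·(1 - 0.334) = 779.
From dC/dt = 0: 0.00366·779 - 0.0786 = 0.0322P*, so P* = 2.77/0.0322 = 86.1.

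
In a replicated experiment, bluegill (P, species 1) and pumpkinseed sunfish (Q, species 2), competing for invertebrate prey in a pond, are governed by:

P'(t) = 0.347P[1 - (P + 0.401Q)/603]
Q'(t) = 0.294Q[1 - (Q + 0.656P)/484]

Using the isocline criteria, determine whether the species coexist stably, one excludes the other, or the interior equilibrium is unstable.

Compare the nullcline intercepts: K1/α12 = 603/0.401 = 1500 > K2 = 484; K2/α21 = 484/0.656 = 738 > K1 = 603.
Since both inequalities hold, each species can invade when rare, so the interior equilibrium is stable.

stable coexistence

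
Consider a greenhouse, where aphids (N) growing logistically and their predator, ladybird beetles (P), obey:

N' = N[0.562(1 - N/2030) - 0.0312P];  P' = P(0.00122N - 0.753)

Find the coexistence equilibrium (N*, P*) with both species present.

N* ≈ 617, P* ≈ 12.5

From dP/dt = 0 with P > 0: 0.00122N* = 0.753, so N* = 617.
Substitute into dN/dt = 0: 0.562(1 - 617/2030) = 0.0312P*.
The bracket is 0.696, giving P* = 0.391/0.0312 = 12.5.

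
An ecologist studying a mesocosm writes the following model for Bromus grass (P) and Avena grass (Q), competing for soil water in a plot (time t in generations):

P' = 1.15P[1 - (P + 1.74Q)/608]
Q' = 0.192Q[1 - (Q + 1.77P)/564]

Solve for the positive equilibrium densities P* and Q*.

P* ≈ 180, Q* ≈ 246

Setting both brackets to zero gives the nullclines P + 1.74Q = 608 and 1.77P + Q = 564.
Substituting Q = 564 - 1.77P into the first: P(1 - 1.74·1.77) = 608 - 1.74·564.
So P* = -373/-2.08 = 180, and then Q* = 564 - 1.77·180 = 246.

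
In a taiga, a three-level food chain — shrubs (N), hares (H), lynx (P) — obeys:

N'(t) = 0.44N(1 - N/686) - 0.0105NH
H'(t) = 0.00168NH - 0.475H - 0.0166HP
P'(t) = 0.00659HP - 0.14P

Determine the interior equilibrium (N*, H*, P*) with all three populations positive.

N* ≈ 338, H* ≈ 21.2, P* ≈ 5.62

From dP/dt = 0: 0.00659H* = 0.14, so H* = 21.2.
From dN/dt = 0: 0.44(1 - N*/686) = 0.0105·21.2, giving N* = 686·(1 - 0.507) = 338.
From dH/dt = 0: 0.00168·338 - 0.475 = 0.0166P*, so P* = 0.0932/0.0166 = 5.62.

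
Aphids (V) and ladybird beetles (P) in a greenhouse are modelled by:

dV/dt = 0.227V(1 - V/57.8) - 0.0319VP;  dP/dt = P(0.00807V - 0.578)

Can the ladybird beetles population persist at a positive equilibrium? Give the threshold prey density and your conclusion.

Threshold V = 71.6; K < 71.6, so no, the predator goes extinct.

The predator equation gives dP/dt > 0 only when V > 0.578/0.00807 = 71.6.
Without the predator, V → K = 57.8. Since 57.8 < 71.6, the predator cannot invade.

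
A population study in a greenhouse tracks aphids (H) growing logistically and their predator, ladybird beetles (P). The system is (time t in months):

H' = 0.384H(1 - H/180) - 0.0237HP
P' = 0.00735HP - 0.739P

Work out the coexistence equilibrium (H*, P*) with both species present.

From dP/dt = 0 with P > 0: 0.00735H* = 0.739, so H* = 101.
Substitute into dH/dt = 0: 0.384(1 - 101/180) = 0.0237P*.
The bracket is 0.441, giving P* = 0.17/0.0237 = 7.15.

H* ≈ 101, P* ≈ 7.15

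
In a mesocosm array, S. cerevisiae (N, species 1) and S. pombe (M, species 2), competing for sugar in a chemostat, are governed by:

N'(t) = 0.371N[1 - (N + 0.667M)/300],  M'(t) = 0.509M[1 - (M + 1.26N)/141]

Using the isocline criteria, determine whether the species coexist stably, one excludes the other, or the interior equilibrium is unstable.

species 1 excludes species 2

Compare the nullcline intercepts: K1/α12 = 300/0.667 = 450 > K2 = 141; K2/α21 = 141/1.26 = 112 < K1 = 300.
Since the inequalities point opposite ways, species 1 can invade but species 2 cannot.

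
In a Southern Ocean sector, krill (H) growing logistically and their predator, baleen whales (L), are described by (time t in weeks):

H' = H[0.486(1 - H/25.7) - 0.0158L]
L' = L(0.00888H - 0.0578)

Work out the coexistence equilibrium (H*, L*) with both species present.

From dL/dt = 0 with L > 0: 0.00888H* = 0.0578, so H* = 6.51.
Substitute into dH/dt = 0: 0.486(1 - 6.51/25.7) = 0.0158L*.
The bracket is 0.747, giving L* = 0.363/0.0158 = 23.

H* ≈ 6.51, L* ≈ 23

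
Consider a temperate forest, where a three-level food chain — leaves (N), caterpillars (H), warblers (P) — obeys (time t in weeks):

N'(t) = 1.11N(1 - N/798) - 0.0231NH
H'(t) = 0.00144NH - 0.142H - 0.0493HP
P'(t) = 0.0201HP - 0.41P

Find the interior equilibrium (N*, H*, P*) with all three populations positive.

From dP/dt = 0: 0.0201H* = 0.41, so H* = 20.4.
From dN/dt = 0: 1.11(1 - N*/798) = 0.0231·20.4, giving N* = 798·(1 - 0.424) = 459.
From dH/dt = 0: 0.00144·459 - 0.142 = 0.0493P*, so P* = 0.519/0.0493 = 10.5.

N* ≈ 459, H* ≈ 20.4, P* ≈ 10.5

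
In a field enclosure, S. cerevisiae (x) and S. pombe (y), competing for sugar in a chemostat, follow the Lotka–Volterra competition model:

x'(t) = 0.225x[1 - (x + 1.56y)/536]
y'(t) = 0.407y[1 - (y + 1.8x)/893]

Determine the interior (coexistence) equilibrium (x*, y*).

Setting both brackets to zero gives the nullclines x + 1.56y = 536 and 1.8x + y = 893.
Substituting y = 893 - 1.8x into the first: x(1 - 1.56·1.8) = 536 - 1.56·893.
So x* = -857/-1.81 = 474, and then y* = 893 - 1.8·474 = 39.7.

x* ≈ 474, y* ≈ 39.7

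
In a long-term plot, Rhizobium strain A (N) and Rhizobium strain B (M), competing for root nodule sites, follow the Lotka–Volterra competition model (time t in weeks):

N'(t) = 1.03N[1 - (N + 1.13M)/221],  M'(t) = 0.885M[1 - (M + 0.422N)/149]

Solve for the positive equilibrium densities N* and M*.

N* ≈ 101, M* ≈ 107

Setting both brackets to zero gives the nullclines N + 1.13M = 221 and 0.422N + M = 149.
Substituting M = 149 - 0.422N into the first: N(1 - 1.13·0.422) = 221 - 1.13·149.
So N* = 52.6/0.523 = 101, and then M* = 149 - 0.422·101 = 107.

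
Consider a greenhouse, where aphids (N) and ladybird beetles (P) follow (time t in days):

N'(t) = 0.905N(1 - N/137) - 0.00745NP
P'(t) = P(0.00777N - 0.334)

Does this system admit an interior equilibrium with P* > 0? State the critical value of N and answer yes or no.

Threshold N = 43; K > 43, so yes, the predator persists.

The predator equation gives dP/dt > 0 only when N > 0.334/0.00777 = 43.
Without the predator, N → K = 137. Since 137 > 43, the predator can invade and persist.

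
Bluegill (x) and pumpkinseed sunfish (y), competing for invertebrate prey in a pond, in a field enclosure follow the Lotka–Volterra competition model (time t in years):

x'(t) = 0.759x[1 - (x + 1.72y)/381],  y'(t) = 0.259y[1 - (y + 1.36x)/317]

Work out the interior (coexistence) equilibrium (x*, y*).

x* ≈ 123, y* ≈ 150

Setting both brackets to zero gives the nullclines x + 1.72y = 381 and 1.36x + y = 317.
Substituting y = 317 - 1.36x into the first: x(1 - 1.72·1.36) = 381 - 1.72·317.
So x* = -164/-1.34 = 123, and then y* = 317 - 1.36·123 = 150.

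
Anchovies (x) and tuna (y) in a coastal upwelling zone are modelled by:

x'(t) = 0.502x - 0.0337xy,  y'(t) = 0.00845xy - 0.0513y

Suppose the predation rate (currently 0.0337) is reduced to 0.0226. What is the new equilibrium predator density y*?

At the interior fixed point, setting dx/dt = 0 with x > 0 fixes y* = (prey growth rate)/(xy coefficient) — independent of the other coefficients.
With the change, y* = 0.502/0.0226 = 22.2; it rises from 14.9.

y* ≈ 22.2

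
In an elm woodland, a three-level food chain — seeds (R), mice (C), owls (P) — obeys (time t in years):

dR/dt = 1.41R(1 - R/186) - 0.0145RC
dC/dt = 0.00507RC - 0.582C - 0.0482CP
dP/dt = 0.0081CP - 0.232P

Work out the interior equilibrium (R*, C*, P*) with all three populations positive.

From dP/dt = 0: 0.0081C* = 0.232, so C* = 28.6.
From dR/dt = 0: 1.41(1 - R*/186) = 0.0145·28.6, giving R* = 186·(1 - 0.295) = 131.
From dC/dt = 0: 0.00507·131 - 0.582 = 0.0482P*, so P* = 0.0833/0.0482 = 1.73.

R* ≈ 131, C* ≈ 28.6, P* ≈ 1.73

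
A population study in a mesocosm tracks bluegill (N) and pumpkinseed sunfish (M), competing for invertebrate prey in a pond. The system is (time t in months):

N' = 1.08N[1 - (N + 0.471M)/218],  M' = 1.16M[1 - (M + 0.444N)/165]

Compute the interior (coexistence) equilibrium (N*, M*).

Setting both brackets to zero gives the nullclines N + 0.471M = 218 and 0.444N + M = 165.
Substituting M = 165 - 0.444N into the first: N(1 - 0.471·0.444) = 218 - 0.471·165.
So N* = 140/0.791 = 177, and then M* = 165 - 0.444·177 = 86.2.

N* ≈ 177, M* ≈ 86.2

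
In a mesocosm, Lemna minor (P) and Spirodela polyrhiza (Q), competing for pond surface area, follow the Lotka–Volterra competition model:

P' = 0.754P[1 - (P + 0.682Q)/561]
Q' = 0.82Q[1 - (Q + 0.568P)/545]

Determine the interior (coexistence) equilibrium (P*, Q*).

Setting both brackets to zero gives the nullclines P + 0.682Q = 561 and 0.568P + Q = 545.
Substituting Q = 545 - 0.568P into the first: P(1 - 0.682·0.568) = 561 - 0.682·545.
So P* = 189/0.613 = 309, and then Q* = 545 - 0.568·309 = 369.

P* ≈ 309, Q* ≈ 369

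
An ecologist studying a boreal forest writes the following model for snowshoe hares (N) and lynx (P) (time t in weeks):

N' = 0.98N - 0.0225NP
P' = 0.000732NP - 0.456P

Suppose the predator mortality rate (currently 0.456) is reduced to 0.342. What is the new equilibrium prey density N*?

At the interior fixed point, setting dP/dt = 0 with P > 0 fixes N* = (predator death rate)/(NP coefficient) — independent of the other coefficients.
With the change, N* = 0.342/0.000732 = 467; it falls from 623.

N* ≈ 467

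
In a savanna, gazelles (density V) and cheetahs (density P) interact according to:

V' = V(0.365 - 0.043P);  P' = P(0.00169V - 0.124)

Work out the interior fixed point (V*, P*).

Set dP/dt = 0 with P > 0: 0.00169V - 0.124 = 0, so V* = 0.124/0.00169 = 73.4.
Set dV/dt = 0 with V > 0: 0.365 - 0.043P = 0, so P* = 0.365/0.043 = 8.49.

V* ≈ 73.4, P* ≈ 8.49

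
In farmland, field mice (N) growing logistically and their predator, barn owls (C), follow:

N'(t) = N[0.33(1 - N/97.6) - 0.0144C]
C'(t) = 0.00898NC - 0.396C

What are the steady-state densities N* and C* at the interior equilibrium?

N* ≈ 44.1, C* ≈ 12.6

From dC/dt = 0 with C > 0: 0.00898N* = 0.396, so N* = 44.1.
Substitute into dN/dt = 0: 0.33(1 - 44.1/97.6) = 0.0144C*.
The bracket is 0.548, giving C* = 0.181/0.0144 = 12.6.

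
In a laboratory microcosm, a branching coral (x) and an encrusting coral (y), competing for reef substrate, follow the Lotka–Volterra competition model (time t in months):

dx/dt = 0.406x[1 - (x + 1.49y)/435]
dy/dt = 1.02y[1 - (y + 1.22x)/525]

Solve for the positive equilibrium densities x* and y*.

Setting both brackets to zero gives the nullclines x + 1.49y = 435 and 1.22x + y = 525.
Substituting y = 525 - 1.22x into the first: x(1 - 1.49·1.22) = 435 - 1.49·525.
So x* = -347/-0.818 = 425, and then y* = 525 - 1.22·425 = 6.97.

x* ≈ 425, y* ≈ 6.97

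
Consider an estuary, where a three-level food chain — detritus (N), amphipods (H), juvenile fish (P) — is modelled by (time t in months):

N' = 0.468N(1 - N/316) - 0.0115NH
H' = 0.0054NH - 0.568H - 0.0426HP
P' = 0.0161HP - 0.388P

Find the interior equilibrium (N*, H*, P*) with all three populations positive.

From dP/dt = 0: 0.0161H* = 0.388, so H* = 24.1.
From dN/dt = 0: 0.468(1 - N*/316) = 0.0115·24.1, giving N* = 316·(1 - 0.592) = 129.
From dH/dt = 0: 0.0054·129 - 0.568 = 0.0426P*, so P* = 0.128/0.0426 = 3.

N* ≈ 129, H* ≈ 24.1, P* ≈ 3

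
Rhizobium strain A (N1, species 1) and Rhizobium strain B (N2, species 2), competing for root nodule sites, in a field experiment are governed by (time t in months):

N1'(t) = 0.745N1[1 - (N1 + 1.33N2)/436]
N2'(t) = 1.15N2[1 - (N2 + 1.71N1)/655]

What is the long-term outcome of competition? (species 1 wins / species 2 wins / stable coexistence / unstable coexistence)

Compare the nullcline intercepts: K1/α12 = 436/1.33 = 328 < K2 = 655; K2/α21 = 655/1.71 = 383 < K1 = 436.
Since both are reversed, neither can invade when rare; the interior point is a saddle.

unstable coexistence (outcome depends on initial conditions)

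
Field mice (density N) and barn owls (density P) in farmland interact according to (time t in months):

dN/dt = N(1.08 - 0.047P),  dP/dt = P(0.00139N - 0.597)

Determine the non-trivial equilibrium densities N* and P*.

N* ≈ 429, P* ≈ 23

Set dP/dt = 0 with P > 0: 0.00139N - 0.597 = 0, so N* = 0.597/0.00139 = 429.
Set dN/dt = 0 with N > 0: 1.08 - 0.047P = 0, so P* = 1.08/0.047 = 23.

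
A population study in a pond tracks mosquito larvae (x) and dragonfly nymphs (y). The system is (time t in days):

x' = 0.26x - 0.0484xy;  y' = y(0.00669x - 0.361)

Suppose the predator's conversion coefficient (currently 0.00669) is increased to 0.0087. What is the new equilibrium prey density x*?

x* ≈ 41.5

At the interior fixed point, setting dy/dt = 0 with y > 0 fixes x* = (predator death rate)/(xy coefficient) — independent of the other coefficients.
With the change, x* = 0.361/0.0087 = 41.5; it falls from 54.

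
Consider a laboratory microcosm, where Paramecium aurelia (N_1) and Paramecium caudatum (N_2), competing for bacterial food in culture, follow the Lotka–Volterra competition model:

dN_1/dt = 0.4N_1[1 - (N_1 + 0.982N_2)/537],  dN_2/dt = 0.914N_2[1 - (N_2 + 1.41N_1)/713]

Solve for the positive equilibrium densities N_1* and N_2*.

Setting both brackets to zero gives the nullclines N_1 + 0.982N_2 = 537 and 1.41N_1 + N_2 = 713.
Substituting N_2 = 713 - 1.41N_1 into the first: N_1(1 - 0.982·1.41) = 537 - 0.982·713.
So N_1* = -163/-0.385 = 424, and then N_2* = 713 - 1.41·424 = 115.

N_1* ≈ 424, N_2* ≈ 115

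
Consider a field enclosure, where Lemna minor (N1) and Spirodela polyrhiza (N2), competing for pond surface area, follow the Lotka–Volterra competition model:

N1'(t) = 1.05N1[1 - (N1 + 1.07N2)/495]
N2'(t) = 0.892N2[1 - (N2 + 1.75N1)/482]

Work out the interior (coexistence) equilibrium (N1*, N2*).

N1* ≈ 23.8, N2* ≈ 440

Setting both brackets to zero gives the nullclines N1 + 1.07N2 = 495 and 1.75N1 + N2 = 482.
Substituting N2 = 482 - 1.75N1 into the first: N1(1 - 1.07·1.75) = 495 - 1.07·482.
So N1* = -20.7/-0.873 = 23.8, and then N2* = 482 - 1.75·23.8 = 440.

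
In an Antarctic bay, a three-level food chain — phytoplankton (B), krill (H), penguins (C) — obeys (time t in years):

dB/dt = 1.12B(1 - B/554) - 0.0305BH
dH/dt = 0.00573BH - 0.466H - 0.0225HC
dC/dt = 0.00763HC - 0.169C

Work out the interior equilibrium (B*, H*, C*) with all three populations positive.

B* ≈ 220, H* ≈ 22.1, C* ≈ 35.3

From dC/dt = 0: 0.00763H* = 0.169, so H* = 22.1.
From dB/dt = 0: 1.12(1 - B*/554) = 0.0305·22.1, giving B* = 554·(1 - 0.603) = 220.
From dH/dt = 0: 0.00573·220 - 0.466 = 0.0225C*, so C* = 0.794/0.0225 = 35.3.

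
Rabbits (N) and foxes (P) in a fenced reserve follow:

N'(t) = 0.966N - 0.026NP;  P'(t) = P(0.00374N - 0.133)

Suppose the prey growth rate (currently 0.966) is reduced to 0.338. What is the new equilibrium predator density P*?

At the interior fixed point, setting dN/dt = 0 with N > 0 fixes P* = (prey growth rate)/(NP coefficient) — independent of the other coefficients.
With the change, P* = 0.338/0.026 = 13; it falls from 37.2.

P* ≈ 13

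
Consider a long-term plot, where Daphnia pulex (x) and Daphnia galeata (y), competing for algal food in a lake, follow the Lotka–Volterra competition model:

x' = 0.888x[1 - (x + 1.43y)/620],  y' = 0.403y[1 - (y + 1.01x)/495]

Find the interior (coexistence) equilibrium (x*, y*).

Setting both brackets to zero gives the nullclines x + 1.43y = 620 and 1.01x + y = 495.
Substituting y = 495 - 1.01x into the first: x(1 - 1.43·1.01) = 620 - 1.43·495.
So x* = -87.9/-0.444 = 198, and then y* = 495 - 1.01·198 = 295.

x* ≈ 198, y* ≈ 295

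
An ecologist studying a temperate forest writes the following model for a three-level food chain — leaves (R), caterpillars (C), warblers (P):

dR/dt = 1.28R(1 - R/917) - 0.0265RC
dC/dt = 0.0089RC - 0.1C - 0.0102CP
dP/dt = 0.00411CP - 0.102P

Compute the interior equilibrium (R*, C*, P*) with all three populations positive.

From dP/dt = 0: 0.00411C* = 0.102, so C* = 24.8.
From dR/dt = 0: 1.28(1 - R*/917) = 0.0265·24.8, giving R* = 917·(1 - 0.514) = 446.
From dC/dt = 0: 0.0089·446 - 0.1 = 0.0102P*, so P* = 3.87/0.0102 = 379.

R* ≈ 446, C* ≈ 24.8, P* ≈ 379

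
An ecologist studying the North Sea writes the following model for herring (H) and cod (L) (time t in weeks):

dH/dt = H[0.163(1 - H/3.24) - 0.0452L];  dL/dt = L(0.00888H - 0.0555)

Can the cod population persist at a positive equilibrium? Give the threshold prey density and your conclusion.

The predator equation gives dL/dt > 0 only when H > 0.0555/0.00888 = 6.25.
Without the predator, H → K = 3.24. Since 3.24 < 6.25, the predator cannot invade.

Threshold H = 6.25; K < 6.25, so no, the predator goes extinct.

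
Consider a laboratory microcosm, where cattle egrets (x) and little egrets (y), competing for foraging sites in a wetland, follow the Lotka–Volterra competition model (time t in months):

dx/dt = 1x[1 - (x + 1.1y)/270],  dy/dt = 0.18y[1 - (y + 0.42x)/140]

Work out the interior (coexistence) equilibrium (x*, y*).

x* ≈ 216, y* ≈ 49.4

Setting both brackets to zero gives the nullclines x + 1.1y = 270 and 0.42x + y = 140.
Substituting y = 140 - 0.42x into the first: x(1 - 1.1·0.42) = 270 - 1.1·140.
So x* = 116/0.538 = 216, and then y* = 140 - 0.42·216 = 49.4.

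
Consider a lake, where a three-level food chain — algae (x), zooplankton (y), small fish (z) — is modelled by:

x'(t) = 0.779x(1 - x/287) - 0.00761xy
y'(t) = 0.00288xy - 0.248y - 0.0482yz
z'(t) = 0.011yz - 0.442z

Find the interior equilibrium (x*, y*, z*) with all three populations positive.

x* ≈ 174, y* ≈ 40.2, z* ≈ 5.27

From dz/dt = 0: 0.011y* = 0.442, so y* = 40.2.
From dx/dt = 0: 0.779(1 - x*/287) = 0.00761·40.2, giving x* = 287·(1 - 0.393) = 174.
From dy/dt = 0: 0.00288·174 - 0.248 = 0.0482z*, so z* = 0.254/0.0482 = 5.27.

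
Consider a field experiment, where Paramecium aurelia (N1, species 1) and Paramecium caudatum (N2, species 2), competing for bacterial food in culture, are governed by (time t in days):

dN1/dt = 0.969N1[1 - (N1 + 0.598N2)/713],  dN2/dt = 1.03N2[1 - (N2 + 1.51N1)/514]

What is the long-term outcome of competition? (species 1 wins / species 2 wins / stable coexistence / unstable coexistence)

Compare the nullcline intercepts: K1/α12 = 713/0.598 = 1190 > K2 = 514; K2/α21 = 514/1.51 = 340 < K1 = 713.
Since the inequalities point opposite ways, species 1 can invade but species 2 cannot.

species 1 excludes species 2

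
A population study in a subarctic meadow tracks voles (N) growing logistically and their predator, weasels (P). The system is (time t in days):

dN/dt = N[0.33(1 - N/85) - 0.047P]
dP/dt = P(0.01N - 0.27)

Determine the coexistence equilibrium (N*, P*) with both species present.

N* ≈ 27, P* ≈ 4.79

From dP/dt = 0 with P > 0: 0.01N* = 0.27, so N* = 27.
Substitute into dN/dt = 0: 0.33(1 - 27/85) = 0.047P*.
The bracket is 0.682, giving P* = 0.225/0.047 = 4.79.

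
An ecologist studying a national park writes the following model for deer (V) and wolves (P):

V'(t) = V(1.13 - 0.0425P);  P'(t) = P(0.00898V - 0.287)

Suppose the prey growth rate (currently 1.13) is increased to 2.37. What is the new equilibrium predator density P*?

At the interior fixed point, setting dV/dt = 0 with V > 0 fixes P* = (prey growth rate)/(VP coefficient) — independent of the other coefficients.
With the change, P* = 2.37/0.0425 = 55.8; it rises from 26.6.

P* ≈ 55.8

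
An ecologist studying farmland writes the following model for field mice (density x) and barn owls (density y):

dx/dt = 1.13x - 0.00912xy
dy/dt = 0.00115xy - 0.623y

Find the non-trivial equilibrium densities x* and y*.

Set dy/dt = 0 with y > 0: 0.00115x - 0.623 = 0, so x* = 0.623/0.00115 = 542.
Set dx/dt = 0 with x > 0: 1.13 - 0.00912y = 0, so y* = 1.13/0.00912 = 124.

x* ≈ 542, y* ≈ 124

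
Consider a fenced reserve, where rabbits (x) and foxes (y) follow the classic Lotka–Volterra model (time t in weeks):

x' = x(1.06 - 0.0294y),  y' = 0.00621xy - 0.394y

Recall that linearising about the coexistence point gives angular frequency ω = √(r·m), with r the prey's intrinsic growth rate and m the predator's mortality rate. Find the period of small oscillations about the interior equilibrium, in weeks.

T ≈ 9.72 weeks

Here r = 1.06 and m = 0.394, so r·m = 0.418.
ω = √0.418 = 0.646 per week, hence T = 2π/ω ≈ 9.72 weeks.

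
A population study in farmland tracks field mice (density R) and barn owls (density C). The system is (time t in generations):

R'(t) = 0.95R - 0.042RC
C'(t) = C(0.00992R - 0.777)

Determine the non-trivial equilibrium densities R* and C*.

Set dC/dt = 0 with C > 0: 0.00992R - 0.777 = 0, so R* = 0.777/0.00992 = 78.3.
Set dR/dt = 0 with R > 0: 0.95 - 0.042C = 0, so C* = 0.95/0.042 = 22.6.

R* ≈ 78.3, C* ≈ 22.6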